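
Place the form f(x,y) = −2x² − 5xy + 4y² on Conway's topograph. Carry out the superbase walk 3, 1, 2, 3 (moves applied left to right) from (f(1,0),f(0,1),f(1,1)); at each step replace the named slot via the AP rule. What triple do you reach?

start (-2,4,-3) = (f(1,0),f(0,1),f(1,1))
replace slot 3: 2·((-2)+4) − (-3) = 7 → (-2,4,7)
replace slot 1: 2·(4+7) − (-2) = 24 → (24,4,7)
replace slot 2: 2·(24+7) − 4 = 58 → (24,58,7)
replace slot 3: 2·(24+58) − 7 = 157 → (24,58,157)

24,58,157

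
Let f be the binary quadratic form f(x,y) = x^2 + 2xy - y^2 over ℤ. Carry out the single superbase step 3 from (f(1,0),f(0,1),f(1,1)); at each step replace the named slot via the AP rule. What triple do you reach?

start (1,-1,2) = (f(1,0),f(0,1),f(1,1))
replace slot 3: 2·(1+(-1)) − 2 = -2 → (1,-1,-2)

1,-1,-2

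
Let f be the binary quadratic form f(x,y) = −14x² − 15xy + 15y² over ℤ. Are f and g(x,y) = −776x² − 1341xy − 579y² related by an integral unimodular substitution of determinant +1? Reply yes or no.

D₁ = 1065, D₂ = 1065
river cycle of f (length 20): (15, 15, -14), (-14, 13, 16), (16, 19, -11), (-11, 25, 10), (10, 15, -21), (-21, 27, 4), (4, 29, -14), (-14, 27, 6), (6, 21, -26), (-26, 31, 1), … (10 more)
river cycle of g (length 20): (-14, 13, 16), (16, 19, -11), (-11, 25, 10), (10, 15, -21), (-21, 27, 4), (4, 29, -14), (-14, 27, 6), (6, 21, -26), (-26, 31, 1), (1, 31, -26), … (10 more)
cycles coincide ⇒ equivalent

yes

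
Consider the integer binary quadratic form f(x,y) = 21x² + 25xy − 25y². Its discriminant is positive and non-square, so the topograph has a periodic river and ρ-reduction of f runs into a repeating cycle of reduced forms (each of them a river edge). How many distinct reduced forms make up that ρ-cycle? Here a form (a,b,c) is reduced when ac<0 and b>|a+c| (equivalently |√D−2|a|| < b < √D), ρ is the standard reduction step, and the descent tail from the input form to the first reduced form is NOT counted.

D = 2725, ⌊√D⌋ = 52
river: ρ → (-25,25,21)
river: ρ → (21,17,-29)
river: ρ → (-29,41,9)
river: ρ → (9,49,-9)
river: ρ → (-9,41,29)
river: ρ → (29,17,-21)
river: ρ → (-21,25,25)
river: ρ → (25,25,-21)
river: ρ → (-21,17,29)
river: ρ → (29,41,-9)
river: ρ → (-9,49,9)
river: ρ → (9,41,-29)
river: ρ → (-29,17,21)
river: ρ → (21,25,-25)
ρ-cycle length = 14 (tail of 0 descent steps not counted)

14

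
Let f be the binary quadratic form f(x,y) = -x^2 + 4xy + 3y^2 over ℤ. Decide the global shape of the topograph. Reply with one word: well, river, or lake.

D = b²−4ac = 4² − 4·(-1)·3 = 28
D > 0 non-square ⇒ indefinite ⇒ periodic river

river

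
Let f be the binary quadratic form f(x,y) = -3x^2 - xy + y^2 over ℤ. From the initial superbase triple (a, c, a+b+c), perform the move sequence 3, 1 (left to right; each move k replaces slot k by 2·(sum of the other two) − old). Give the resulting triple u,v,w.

start (-3,1,-3) = (f(1,0),f(0,1),f(1,1))
replace slot 3: 2·((-3)+1) − (-3) = -1 → (-3,1,-1)
replace slot 1: 2·(1+(-1)) − (-3) = 3 → (3,1,-1)

3,1,-1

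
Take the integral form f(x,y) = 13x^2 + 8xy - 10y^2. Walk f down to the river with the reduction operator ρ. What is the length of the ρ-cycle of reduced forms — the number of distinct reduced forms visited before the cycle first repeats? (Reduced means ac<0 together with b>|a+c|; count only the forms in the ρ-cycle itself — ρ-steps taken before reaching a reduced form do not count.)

D = 584, ⌊√D⌋ = 24
river: ρ → (-10,12,11)
river: ρ → (11,10,-11)
river: ρ → (-11,12,10)
river: ρ → (10,8,-13)
river: ρ → (-13,18,5)
river: ρ → (5,22,-5)
river: ρ → (-5,18,13)
river: ρ → (13,8,-10)
ρ-cycle length = 8 (tail of 0 descent steps not counted)

8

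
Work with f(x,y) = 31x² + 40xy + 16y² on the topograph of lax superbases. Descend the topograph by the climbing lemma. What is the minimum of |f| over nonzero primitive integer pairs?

translate: b→-22 (≡40 mod 62), so (31,40,16)→(31,-22,7)
flip: (31,-22,7)→(7,22,31)
translate: b→-6 (≡22 mod 14), so (7,22,31)→(7,-6,15)
reduced (well bottom): (7,-6,15) with a≤c, −a<b≤a
well minimum = a = 7

7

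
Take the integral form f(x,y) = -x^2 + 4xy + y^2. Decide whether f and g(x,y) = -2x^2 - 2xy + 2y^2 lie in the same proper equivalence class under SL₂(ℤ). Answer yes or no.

D₁ = 20, D₂ = 20
river cycle of f (length 2): (1, 4, -1), (-1, 4, 1)
river cycle of g (length 2): (2, 2, -2), (-2, 2, 2)
cycles differ ⇒ inequivalent

no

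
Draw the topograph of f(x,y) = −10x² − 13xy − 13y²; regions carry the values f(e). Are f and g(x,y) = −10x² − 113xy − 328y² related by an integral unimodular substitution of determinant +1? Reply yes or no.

D₁ = -351, D₂ = -351
f is negative-definite; reduce −f:
−f: translate: b→-7 (≡13 mod 20), so (10,13,13)→(10,-7,10)
−f: flip: (10,-7,10)→(10,7,10)
−f: reduced (well bottom): (10,7,10) with a≤c, −a<b≤a
flip sign back: reduced form of f is (-10,-7,-10)
g is negative-definite; reduce −g:
−g: translate: b→-7 (≡113 mod 20), so (10,113,328)→(10,-7,10)
−g: flip: (10,-7,10)→(10,7,10)
−g: reduced (well bottom): (10,7,10) with a≤c, −a<b≤a
flip sign back: reduced form of g is (-10,-7,-10)
reduced forms (-10, -7, -10) vs (-10, -7, -10) ⇒ equivalent

yes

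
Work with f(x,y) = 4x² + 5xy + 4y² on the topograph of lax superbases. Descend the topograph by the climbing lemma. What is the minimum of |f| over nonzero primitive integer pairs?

translate: b→-3 (≡5 mod 8), so (4,5,4)→(4,-3,3)
flip: (4,-3,3)→(3,3,4)
reduced (well bottom): (3,3,4) with a≤c, −a<b≤a
well minimum = a = 3

3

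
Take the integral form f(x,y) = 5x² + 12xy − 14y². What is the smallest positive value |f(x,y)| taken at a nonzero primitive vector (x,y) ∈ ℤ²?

river: ρ → (-14,16,3)
river: ρ → (3,20,-2)
river: ρ → (-2,20,3)
river: ρ → (3,16,-14)
river: ρ → (-14,12,5)
river: ρ → (5,18,-5)
river: ρ → (-5,12,14)
river: ρ → (14,16,-3)
river: ρ → (-3,20,2)
river: ρ → (2,20,-3)
river: ρ → (-3,16,14)
river: ρ → (14,12,-5)
river: ρ → (-5,18,5)
river: ρ → (5,12,-14)
closes: descent 0, river 14
min |a| on river = 2

2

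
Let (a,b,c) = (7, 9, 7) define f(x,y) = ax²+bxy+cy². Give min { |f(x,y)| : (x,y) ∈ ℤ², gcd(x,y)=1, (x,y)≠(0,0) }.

translate: b→-5 (≡9 mod 14), so (7,9,7)→(7,-5,5)
flip: (7,-5,5)→(5,5,7)
reduced (well bottom): (5,5,7) with a≤c, −a<b≤a
well minimum = a = 5

5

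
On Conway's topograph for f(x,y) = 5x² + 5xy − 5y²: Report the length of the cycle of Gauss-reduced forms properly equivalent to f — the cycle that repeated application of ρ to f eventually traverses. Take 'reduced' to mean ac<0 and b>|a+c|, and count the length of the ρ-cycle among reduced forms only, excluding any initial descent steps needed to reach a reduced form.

D = 125, ⌊√D⌋ = 11
river: ρ → (-5,5,5)
river: ρ → (5,5,-5)
ρ-cycle length = 2 (tail of 0 descent steps not counted)

2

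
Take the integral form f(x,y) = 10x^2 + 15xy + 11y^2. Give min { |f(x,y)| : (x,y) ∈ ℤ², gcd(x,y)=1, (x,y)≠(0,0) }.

translate: b→-5 (≡15 mod 20), so (10,15,11)→(10,-5,6)
flip: (10,-5,6)→(6,5,10)
reduced (well bottom): (6,5,10) with a≤c, −a<b≤a
well minimum = a = 6

6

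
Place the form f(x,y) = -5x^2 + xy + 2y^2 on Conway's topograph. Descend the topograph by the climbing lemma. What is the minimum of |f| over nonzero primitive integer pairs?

descent: ρ → (2,3,-4)  [lands on river]
river: ρ → (-4,5,1)
river: ρ → (1,5,-4)
river: ρ → (-4,3,2)
river: ρ → (2,5,-2)
river: ρ → (-2,3,4)
river: ρ → (4,5,-1)
river: ρ → (-1,5,4)
river: ρ → (4,3,-2)
river: ρ → (-2,5,2)
closes: descent 1, river 10
min |a| on river = 1

1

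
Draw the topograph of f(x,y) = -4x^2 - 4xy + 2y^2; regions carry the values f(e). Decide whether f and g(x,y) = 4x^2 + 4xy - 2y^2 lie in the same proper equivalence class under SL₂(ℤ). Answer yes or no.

D₁ = 48, D₂ = 48
river cycle of f (length 2): (2, 4, -4), (-4, 4, 2)
river cycle of g (length 2): (-2, 4, 4), (4, 4, -2)
cycles differ ⇒ inequivalent

no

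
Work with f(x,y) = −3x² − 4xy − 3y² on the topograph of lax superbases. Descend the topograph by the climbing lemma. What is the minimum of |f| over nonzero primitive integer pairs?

translate: b→-2 (≡4 mod 6), so (3,4,3)→(3,-2,2)
flip: (3,-2,2)→(2,2,3)
reduced (well bottom): (2,2,3) with a≤c, −a<b≤a
well minimum |f| = |-2| = 2 (negative-definite)

2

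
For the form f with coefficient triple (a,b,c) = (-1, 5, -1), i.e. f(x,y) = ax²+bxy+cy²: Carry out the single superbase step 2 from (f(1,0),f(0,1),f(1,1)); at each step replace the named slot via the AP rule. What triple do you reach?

start (-1,-1,3) = (f(1,0),f(0,1),f(1,1))
replace slot 2: 2·((-1)+3) − (-1) = 5 → (-1,5,3)

-1,5,3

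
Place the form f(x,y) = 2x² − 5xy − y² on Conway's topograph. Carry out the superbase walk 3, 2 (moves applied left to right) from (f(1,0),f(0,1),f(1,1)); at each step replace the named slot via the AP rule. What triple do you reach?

start (2,-1,-4) = (f(1,0),f(0,1),f(1,1))
replace slot 3: 2·(2+(-1)) − (-4) = 6 → (2,-1,6)
replace slot 2: 2·(2+6) − (-1) = 17 → (2,17,6)

2,17,6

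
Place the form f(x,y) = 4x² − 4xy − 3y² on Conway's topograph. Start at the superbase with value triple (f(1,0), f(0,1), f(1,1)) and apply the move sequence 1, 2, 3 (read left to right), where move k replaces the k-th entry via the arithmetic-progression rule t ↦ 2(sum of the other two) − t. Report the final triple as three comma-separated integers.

start (4,-3,-3) = (f(1,0),f(0,1),f(1,1))
replace slot 1: 2·((-3)+(-3)) − 4 = -16 → (-16,-3,-3)
replace slot 2: 2·((-16)+(-3)) − (-3) = -35 → (-16,-35,-3)
replace slot 3: 2·((-16)+(-35)) − (-3) = -99 → (-16,-35,-99)

-16,-35,-99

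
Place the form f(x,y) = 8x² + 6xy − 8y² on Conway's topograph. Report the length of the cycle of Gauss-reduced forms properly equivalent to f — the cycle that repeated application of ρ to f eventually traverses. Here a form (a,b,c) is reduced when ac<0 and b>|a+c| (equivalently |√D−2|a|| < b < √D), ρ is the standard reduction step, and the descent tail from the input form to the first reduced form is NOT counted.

D = 292, ⌊√D⌋ = 17
river: ρ → (-8,10,6)
river: ρ → (6,14,-4)
river: ρ → (-4,10,12)
river: ρ → (12,14,-2)
river: ρ → (-2,14,12)
river: ρ → (12,10,-4)
river: ρ → (-4,14,6)
river: ρ → (6,10,-8)
river: ρ → (-8,6,8)
river: ρ → (8,10,-6)
river: ρ → (-6,14,4)
river: ρ → (4,10,-12)
river: ρ → (-12,14,2)
river: ρ → (2,14,-12)
river: ρ → (-12,10,4)
river: ρ → (4,14,-6)
river: ρ → (-6,10,8)
river: ρ → (8,6,-8)
ρ-cycle length = 18 (tail of 0 descent steps not counted)

18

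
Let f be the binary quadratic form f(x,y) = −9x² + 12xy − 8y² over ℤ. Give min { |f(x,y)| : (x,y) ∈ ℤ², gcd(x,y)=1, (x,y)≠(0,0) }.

translate: b→6 (≡-12 mod 18), so (9,-12,8)→(9,6,5)
flip: (9,6,5)→(5,-6,9)
translate: b→4 (≡-6 mod 10), so (5,-6,9)→(5,4,8)
reduced (well bottom): (5,4,8) with a≤c, −a<b≤a
well minimum |f| = |-5| = 5 (negative-definite)

5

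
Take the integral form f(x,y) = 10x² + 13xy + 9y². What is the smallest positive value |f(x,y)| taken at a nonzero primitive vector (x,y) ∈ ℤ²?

translate: b→-7 (≡13 mod 20), so (10,13,9)→(10,-7,6)
flip: (10,-7,6)→(6,7,10)
translate: b→-5 (≡7 mod 12), so (6,7,10)→(6,-5,9)
reduced (well bottom): (6,-5,9) with a≤c, −a<b≤a
well minimum = a = 6

6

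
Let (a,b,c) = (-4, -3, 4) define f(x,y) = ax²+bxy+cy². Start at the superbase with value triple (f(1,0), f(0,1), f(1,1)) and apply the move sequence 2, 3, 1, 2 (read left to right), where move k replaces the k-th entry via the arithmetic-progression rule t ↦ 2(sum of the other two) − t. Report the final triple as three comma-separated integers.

start (-4,4,-3) = (f(1,0),f(0,1),f(1,1))
replace slot 2: 2·((-4)+(-3)) − 4 = -18 → (-4,-18,-3)
replace slot 3: 2·((-4)+(-18)) − (-3) = -41 → (-4,-18,-41)
replace slot 1: 2·((-18)+(-41)) − (-4) = -114 → (-114,-18,-41)
replace slot 2: 2·((-114)+(-41)) − (-18) = -292 → (-114,-292,-41)

-114,-292,-41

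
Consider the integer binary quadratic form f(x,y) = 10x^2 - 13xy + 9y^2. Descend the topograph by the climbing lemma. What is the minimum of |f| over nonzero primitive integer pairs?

translate: b→7 (≡-13 mod 20), so (10,-13,9)→(10,7,6)
flip: (10,7,6)→(6,-7,10)
translate: b→5 (≡-7 mod 12), so (6,-7,10)→(6,5,9)
reduced (well bottom): (6,5,9) with a≤c, −a<b≤a
well minimum = a = 6

6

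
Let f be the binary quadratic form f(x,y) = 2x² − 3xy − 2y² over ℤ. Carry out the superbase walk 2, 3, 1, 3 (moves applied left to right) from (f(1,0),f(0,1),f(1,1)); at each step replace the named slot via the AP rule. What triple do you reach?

start (2,-2,-3) = (f(1,0),f(0,1),f(1,1))
replace slot 2: 2·(2+(-3)) − (-2) = 0 → (2,0,-3)
replace slot 3: 2·(2+0) − (-3) = 7 → (2,0,7)
replace slot 1: 2·(0+7) − 2 = 12 → (12,0,7)
replace slot 3: 2·(12+0) − 7 = 17 → (12,0,17)

12,0,17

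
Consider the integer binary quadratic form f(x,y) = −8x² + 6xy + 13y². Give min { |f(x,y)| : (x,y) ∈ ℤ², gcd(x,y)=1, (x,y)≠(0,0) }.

river: ρ → (13,20,-1)
river: ρ → (-1,20,13)
river: ρ → (13,6,-8)
river: ρ → (-8,10,11)
river: ρ → (11,12,-7)
river: ρ → (-7,16,7)
river: ρ → (7,12,-11)
river: ρ → (-11,10,8)
river: ρ → (8,6,-13)
river: ρ → (-13,20,1)
river: ρ → (1,20,-13)
river: ρ → (-13,6,8)
river: ρ → (8,10,-11)
river: ρ → (-11,12,7)
river: ρ → (7,16,-7)
river: ρ → (-7,12,11)
river: ρ → (11,10,-8)
river: ρ → (-8,6,13)
closes: descent 0, river 18
min |a| on river = 1

1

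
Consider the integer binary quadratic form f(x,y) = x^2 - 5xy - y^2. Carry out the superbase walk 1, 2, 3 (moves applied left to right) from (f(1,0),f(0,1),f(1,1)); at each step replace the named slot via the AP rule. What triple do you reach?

start (1,-1,-5) = (f(1,0),f(0,1),f(1,1))
replace slot 1: 2·((-1)+(-5)) − 1 = -13 → (-13,-1,-5)
replace slot 2: 2·((-13)+(-5)) − (-1) = -35 → (-13,-35,-5)
replace slot 3: 2·((-13)+(-35)) − (-5) = -91 → (-13,-35,-91)

-13,-35,-91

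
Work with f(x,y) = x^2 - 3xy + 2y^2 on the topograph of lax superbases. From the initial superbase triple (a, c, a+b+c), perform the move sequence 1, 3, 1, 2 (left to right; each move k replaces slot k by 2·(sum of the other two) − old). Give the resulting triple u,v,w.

start (1,2,0) = (f(1,0),f(0,1),f(1,1))
replace slot 1: 2·(2+0) − 1 = 3 → (3,2,0)
replace slot 3: 2·(3+2) − 0 = 10 → (3,2,10)
replace slot 1: 2·(2+10) − 3 = 21 → (21,2,10)
replace slot 2: 2·(21+10) − 2 = 60 → (21,60,10)

21,60,10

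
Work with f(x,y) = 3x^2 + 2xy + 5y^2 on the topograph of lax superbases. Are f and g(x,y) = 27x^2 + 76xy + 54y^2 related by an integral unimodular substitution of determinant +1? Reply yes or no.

D₁ = -56, D₂ = -56
f: reduced (well bottom): (3,2,5) with a≤c, −a<b≤a
g: translate: b→22 (≡76 mod 54), so (27,76,54)→(27,22,5)
g: flip: (27,22,5)→(5,-22,27)
g: translate: b→-2 (≡-22 mod 10), so (5,-22,27)→(5,-2,3)
g: flip: (5,-2,3)→(3,2,5)
g: reduced (well bottom): (3,2,5) with a≤c, −a<b≤a
reduced forms (3, 2, 5) vs (3, 2, 5) ⇒ equivalent

yes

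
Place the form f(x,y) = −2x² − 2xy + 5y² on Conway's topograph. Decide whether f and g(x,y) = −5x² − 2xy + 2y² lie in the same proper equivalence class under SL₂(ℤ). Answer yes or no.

D₁ = 44, D₂ = 44
river cycle of f (length 2): (-2, 6, 1), (1, 6, -2)
river cycle of g (length 2): (2, 6, -1), (-1, 6, 2)
cycles differ ⇒ inequivalent

no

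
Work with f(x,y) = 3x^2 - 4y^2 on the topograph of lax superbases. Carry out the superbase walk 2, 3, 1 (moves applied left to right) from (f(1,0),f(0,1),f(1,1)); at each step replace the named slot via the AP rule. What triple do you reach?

start (3,-4,-1) = (f(1,0),f(0,1),f(1,1))
replace slot 2: 2·(3+(-1)) − (-4) = 8 → (3,8,-1)
replace slot 3: 2·(3+8) − (-1) = 23 → (3,8,23)
replace slot 1: 2·(8+23) − 3 = 59 → (59,8,23)

59,8,23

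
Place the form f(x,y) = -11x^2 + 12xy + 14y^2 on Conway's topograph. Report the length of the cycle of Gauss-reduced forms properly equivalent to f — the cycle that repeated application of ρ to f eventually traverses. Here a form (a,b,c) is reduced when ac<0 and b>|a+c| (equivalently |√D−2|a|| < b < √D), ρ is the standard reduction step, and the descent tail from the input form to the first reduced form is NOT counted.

D = 760, ⌊√D⌋ = 27
river: ρ → (14,16,-9)
river: ρ → (-9,20,10)
river: ρ → (10,20,-9)
river: ρ → (-9,16,14)
river: ρ → (14,12,-11)
river: ρ → (-11,10,15)
river: ρ → (15,20,-6)
river: ρ → (-6,16,21)
river: ρ → (21,26,-1)
river: ρ → (-1,26,21)
river: ρ → (21,16,-6)
river: ρ → (-6,20,15)
river: ρ → (15,10,-11)
river: ρ → (-11,12,14)
ρ-cycle length = 14 (tail of 0 descent steps not counted)

14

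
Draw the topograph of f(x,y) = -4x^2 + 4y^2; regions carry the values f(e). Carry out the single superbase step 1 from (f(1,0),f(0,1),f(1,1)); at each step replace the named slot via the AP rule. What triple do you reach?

start (-4,4,0) = (f(1,0),f(0,1),f(1,1))
replace slot 1: 2·(4+0) − (-4) = 12 → (12,4,0)

12,4,0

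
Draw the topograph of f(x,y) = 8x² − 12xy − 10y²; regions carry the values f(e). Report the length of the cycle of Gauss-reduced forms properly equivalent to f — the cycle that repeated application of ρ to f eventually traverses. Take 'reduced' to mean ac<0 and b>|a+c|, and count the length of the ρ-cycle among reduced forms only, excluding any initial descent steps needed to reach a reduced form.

D = 464, ⌊√D⌋ = 21
descent: ρ → (-10,12,8)  [lands on river]
river: ρ → (8,20,-2)
river: ρ → (-2,20,8)
river: ρ → (8,12,-10)
river: ρ → (-10,8,10)
river: ρ → (10,12,-8)
river: ρ → (-8,20,2)
river: ρ → (2,20,-8)
river: ρ → (-8,12,10)
river: ρ → (10,8,-10)
ρ-cycle length = 10 (tail of 1 descent step not counted)

10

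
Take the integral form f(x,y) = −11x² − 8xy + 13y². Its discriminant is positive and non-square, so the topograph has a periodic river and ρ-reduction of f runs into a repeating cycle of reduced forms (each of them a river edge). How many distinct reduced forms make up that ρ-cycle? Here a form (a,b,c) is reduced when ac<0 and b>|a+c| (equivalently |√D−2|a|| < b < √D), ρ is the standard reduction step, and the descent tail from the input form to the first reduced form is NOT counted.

D = 636, ⌊√D⌋ = 25
descent: ρ → (13,8,-11)  [lands on river]
river: ρ → (-11,14,10)
river: ρ → (10,6,-15)
river: ρ → (-15,24,1)
river: ρ → (1,24,-15)
river: ρ → (-15,6,10)
river: ρ → (10,14,-11)
river: ρ → (-11,8,13)
river: ρ → (13,18,-6)
river: ρ → (-6,18,13)
ρ-cycle length = 10 (tail of 1 descent step not counted)

10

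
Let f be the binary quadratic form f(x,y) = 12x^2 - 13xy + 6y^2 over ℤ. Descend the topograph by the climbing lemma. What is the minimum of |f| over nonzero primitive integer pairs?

translate: b→11 (≡-13 mod 24), so (12,-13,6)→(12,11,5)
flip: (12,11,5)→(5,-11,12)
translate: b→-1 (≡-11 mod 10), so (5,-11,12)→(5,-1,6)
reduced (well bottom): (5,-1,6) with a≤c, −a<b≤a
well minimum = a = 5

5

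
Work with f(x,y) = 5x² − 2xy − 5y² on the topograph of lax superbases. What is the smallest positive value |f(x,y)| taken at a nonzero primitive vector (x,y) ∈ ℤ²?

descent: ρ → (-5,2,5)  [lands on river]
river: ρ → (5,8,-2)
river: ρ → (-2,8,5)
river: ρ → (5,2,-5)
river: ρ → (-5,8,2)
river: ρ → (2,8,-5)
closes: descent 1, river 6
min |a| on river = 2

2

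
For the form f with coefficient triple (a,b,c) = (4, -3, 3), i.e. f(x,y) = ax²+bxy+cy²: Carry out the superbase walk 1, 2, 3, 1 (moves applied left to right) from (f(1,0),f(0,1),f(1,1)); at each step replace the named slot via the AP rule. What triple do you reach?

start (4,3,4) = (f(1,0),f(0,1),f(1,1))
replace slot 1: 2·(3+4) − 4 = 10 → (10,3,4)
replace slot 2: 2·(10+4) − 3 = 25 → (10,25,4)
replace slot 3: 2·(10+25) − 4 = 66 → (10,25,66)
replace slot 1: 2·(25+66) − 10 = 172 → (172,25,66)

172,25,66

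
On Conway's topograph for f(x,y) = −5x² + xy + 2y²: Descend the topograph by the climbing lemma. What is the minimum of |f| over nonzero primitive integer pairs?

descent: ρ → (2,3,-4)  [lands on river]
river: ρ → (-4,5,1)
river: ρ → (1,5,-4)
river: ρ → (-4,3,2)
river: ρ → (2,5,-2)
river: ρ → (-2,3,4)
river: ρ → (4,5,-1)
river: ρ → (-1,5,4)
river: ρ → (4,3,-2)
river: ρ → (-2,5,2)
closes: descent 1, river 10
min |a| on river = 1

1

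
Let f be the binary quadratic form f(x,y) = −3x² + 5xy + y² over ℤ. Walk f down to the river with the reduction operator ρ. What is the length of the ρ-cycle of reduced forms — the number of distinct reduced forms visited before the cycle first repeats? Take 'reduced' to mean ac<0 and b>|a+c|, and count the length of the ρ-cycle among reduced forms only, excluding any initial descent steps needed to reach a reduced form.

D = 37, ⌊√D⌋ = 6
river: ρ → (1,5,-3)
river: ρ → (-3,1,3)
river: ρ → (3,5,-1)
river: ρ → (-1,5,3)
river: ρ → (3,1,-3)
river: ρ → (-3,5,1)
ρ-cycle length = 6 (tail of 0 descent steps not counted)

6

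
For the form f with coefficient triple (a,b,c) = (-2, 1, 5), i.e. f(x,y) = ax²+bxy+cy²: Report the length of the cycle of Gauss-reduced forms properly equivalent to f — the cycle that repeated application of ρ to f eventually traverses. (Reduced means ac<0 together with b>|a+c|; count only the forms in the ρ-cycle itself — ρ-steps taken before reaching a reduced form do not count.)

D = 41, ⌊√D⌋ = 6
descent: ρ → (5,-1,-2)
descent: ρ → (-2,5,2)  [lands on river]
river: ρ → (2,3,-4)
river: ρ → (-4,5,1)
river: ρ → (1,5,-4)
river: ρ → (-4,3,2)
river: ρ → (2,5,-2)
river: ρ → (-2,3,4)
river: ρ → (4,5,-1)
river: ρ → (-1,5,4)
river: ρ → (4,3,-2)
ρ-cycle length = 10 (tail of 2 descent steps not counted)

10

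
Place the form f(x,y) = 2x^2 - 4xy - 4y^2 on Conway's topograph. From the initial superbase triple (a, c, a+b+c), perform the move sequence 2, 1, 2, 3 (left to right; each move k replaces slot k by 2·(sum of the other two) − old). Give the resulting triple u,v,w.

start (2,-4,-6) = (f(1,0),f(0,1),f(1,1))
replace slot 2: 2·(2+(-6)) − (-4) = -4 → (2,-4,-6)
replace slot 1: 2·((-4)+(-6)) − 2 = -22 → (-22,-4,-6)
replace slot 2: 2·((-22)+(-6)) − (-4) = -52 → (-22,-52,-6)
replace slot 3: 2·((-22)+(-52)) − (-6) = -142 → (-22,-52,-142)

-22,-52,-142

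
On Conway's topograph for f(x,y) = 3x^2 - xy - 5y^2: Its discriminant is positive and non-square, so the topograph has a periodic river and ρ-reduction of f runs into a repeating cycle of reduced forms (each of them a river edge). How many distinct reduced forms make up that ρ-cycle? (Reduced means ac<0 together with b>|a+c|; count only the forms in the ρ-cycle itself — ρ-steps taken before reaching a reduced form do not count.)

D = 61, ⌊√D⌋ = 7
descent: ρ → (-5,1,3)
descent: ρ → (3,5,-3)  [lands on river]
river: ρ → (-3,7,1)
river: ρ → (1,7,-3)
river: ρ → (-3,5,3)
river: ρ → (3,7,-1)
river: ρ → (-1,7,3)
ρ-cycle length = 6 (tail of 2 descent steps not counted)

6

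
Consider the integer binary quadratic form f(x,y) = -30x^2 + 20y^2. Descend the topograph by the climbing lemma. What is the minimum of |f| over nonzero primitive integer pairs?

descent: ρ → (20,40,-10)  [lands on river]
river: ρ → (-10,40,20)
closes: descent 1, river 2
min |a| on river = 10

10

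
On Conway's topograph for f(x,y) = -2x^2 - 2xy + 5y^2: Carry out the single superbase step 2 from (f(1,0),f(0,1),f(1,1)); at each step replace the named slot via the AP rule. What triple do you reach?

start (-2,5,1) = (f(1,0),f(0,1),f(1,1))
replace slot 2: 2·((-2)+1) − 5 = -7 → (-2,-7,1)

-2,-7,1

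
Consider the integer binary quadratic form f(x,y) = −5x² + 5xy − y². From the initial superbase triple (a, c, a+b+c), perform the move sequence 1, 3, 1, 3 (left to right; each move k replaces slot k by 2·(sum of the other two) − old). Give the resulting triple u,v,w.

start (-5,-1,-1) = (f(1,0),f(0,1),f(1,1))
replace slot 1: 2·((-1)+(-1)) − (-5) = 1 → (1,-1,-1)
replace slot 3: 2·(1+(-1)) − (-1) = 1 → (1,-1,1)
replace slot 1: 2·((-1)+1) − 1 = -1 → (-1,-1,1)
replace slot 3: 2·((-1)+(-1)) − 1 = -5 → (-1,-1,-5)

-1,-1,-5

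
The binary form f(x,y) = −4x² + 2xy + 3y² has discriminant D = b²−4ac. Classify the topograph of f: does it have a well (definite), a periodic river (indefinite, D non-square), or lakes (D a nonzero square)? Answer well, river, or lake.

D = b²−4ac = 2² − 4·(-4)·3 = 52
D > 0 non-square ⇒ indefinite ⇒ periodic river

river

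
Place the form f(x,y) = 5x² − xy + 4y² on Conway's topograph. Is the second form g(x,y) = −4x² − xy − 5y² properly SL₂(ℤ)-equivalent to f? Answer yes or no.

D₁ = -79, D₂ = -79
f: flip: (5,-1,4)→(4,1,5)
f: reduced (well bottom): (4,1,5) with a≤c, −a<b≤a
g is negative-definite; reduce −g:
−g: reduced (well bottom): (4,1,5) with a≤c, −a<b≤a
flip sign back: reduced form of g is (-4,-1,-5)
reduced forms (4, 1, 5) vs (-4, -1, -5) ⇒ inequivalent

no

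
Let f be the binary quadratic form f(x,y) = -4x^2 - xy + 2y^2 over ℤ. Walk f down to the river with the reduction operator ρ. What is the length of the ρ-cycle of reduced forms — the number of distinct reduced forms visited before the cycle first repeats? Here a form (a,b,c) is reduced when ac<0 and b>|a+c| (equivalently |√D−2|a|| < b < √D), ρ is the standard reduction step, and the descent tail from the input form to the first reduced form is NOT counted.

D = 33, ⌊√D⌋ = 5
descent: ρ → (2,5,-1)  [lands on river]
river: ρ → (-1,5,2)
river: ρ → (2,3,-3)
river: ρ → (-3,3,2)
ρ-cycle length = 4 (tail of 1 descent step not counted)

4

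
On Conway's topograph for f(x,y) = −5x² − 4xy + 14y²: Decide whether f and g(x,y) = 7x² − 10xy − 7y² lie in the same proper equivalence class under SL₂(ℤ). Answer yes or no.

D₁ = 296, D₂ = 296
river cycle of f (length 6): (-5, 16, 2), (2, 16, -5), (-5, 14, 5), (5, 16, -2), (-2, 16, 5), (5, 14, -5)
river cycle of g (length 10): (-7, 10, 7), (7, 4, -10), (-10, 16, 1), (1, 16, -10), (-10, 4, 7), (7, 10, -7), (-7, 4, 10), (10, 16, -1), (-1, 16, 10), (10, 4, -7)
cycles differ ⇒ inequivalent

no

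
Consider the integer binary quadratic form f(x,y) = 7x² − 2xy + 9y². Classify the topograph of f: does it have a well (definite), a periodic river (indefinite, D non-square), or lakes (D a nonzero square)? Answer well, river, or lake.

D = b²−4ac = (-2)² − 4·7·9 = -248
D < 0 ⇒ definite ⇒ every region one sign ⇒ single well

well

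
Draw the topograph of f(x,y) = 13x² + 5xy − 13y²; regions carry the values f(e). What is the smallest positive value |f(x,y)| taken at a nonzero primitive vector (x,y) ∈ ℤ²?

river: ρ → (-13,21,5)
river: ρ → (5,19,-17)
river: ρ → (-17,15,7)
river: ρ → (7,13,-19)
river: ρ → (-19,25,1)
river: ρ → (1,25,-19)
river: ρ → (-19,13,7)
river: ρ → (7,15,-17)
river: ρ → (-17,19,5)
river: ρ → (5,21,-13)
river: ρ → (-13,5,13)
river: ρ → (13,21,-5)
river: ρ → (-5,19,17)
river: ρ → (17,15,-7)
river: ρ → (-7,13,19)
river: ρ → (19,25,-1)
river: ρ → (-1,25,19)
river: ρ → (19,13,-7)
river: ρ → (-7,15,17)
river: ρ → (17,19,-5)
river: ρ → (-5,21,13)
river: ρ → (13,5,-13)
closes: descent 0, river 22
min |a| on river = 1

1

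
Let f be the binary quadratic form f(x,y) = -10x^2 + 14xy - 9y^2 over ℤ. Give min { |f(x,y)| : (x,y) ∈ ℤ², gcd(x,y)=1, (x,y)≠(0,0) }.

translate: b→6 (≡-14 mod 20), so (10,-14,9)→(10,6,5)
flip: (10,6,5)→(5,-6,10)
translate: b→4 (≡-6 mod 10), so (5,-6,10)→(5,4,9)
reduced (well bottom): (5,4,9) with a≤c, −a<b≤a
well minimum |f| = |-5| = 5 (negative-definite)

5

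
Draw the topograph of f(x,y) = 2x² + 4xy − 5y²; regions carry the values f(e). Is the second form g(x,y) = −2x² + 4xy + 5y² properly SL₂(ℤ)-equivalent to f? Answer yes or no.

D₁ = 56, D₂ = 56
river cycle of f (length 4): (-5, 6, 1), (1, 6, -5), (-5, 4, 2), (2, 4, -5)
river cycle of g (length 4): (5, 6, -1), (-1, 6, 5), (5, 4, -2), (-2, 4, 5)
cycles differ ⇒ inequivalent

no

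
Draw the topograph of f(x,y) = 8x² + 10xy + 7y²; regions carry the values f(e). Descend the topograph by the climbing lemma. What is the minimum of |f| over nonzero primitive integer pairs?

translate: b→-6 (≡10 mod 16), so (8,10,7)→(8,-6,5)
flip: (8,-6,5)→(5,6,8)
translate: b→-4 (≡6 mod 10), so (5,6,8)→(5,-4,7)
reduced (well bottom): (5,-4,7) with a≤c, −a<b≤a
well minimum = a = 5

5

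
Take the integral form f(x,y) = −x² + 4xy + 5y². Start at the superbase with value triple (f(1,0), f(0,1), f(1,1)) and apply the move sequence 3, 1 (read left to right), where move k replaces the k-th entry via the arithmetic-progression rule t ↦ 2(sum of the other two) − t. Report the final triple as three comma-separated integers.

start (-1,5,8) = (f(1,0),f(0,1),f(1,1))
replace slot 3: 2·((-1)+5) − 8 = 0 → (-1,5,0)
replace slot 1: 2·(5+0) − (-1) = 11 → (11,5,0)

11,5,0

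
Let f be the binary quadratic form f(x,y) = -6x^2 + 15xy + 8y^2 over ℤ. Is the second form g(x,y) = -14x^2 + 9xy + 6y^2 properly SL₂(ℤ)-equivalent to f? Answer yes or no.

D₁ = 417, D₂ = 417
river cycle of f (length 18): (8, 17, -4), (-4, 15, 12), (12, 9, -7), (-7, 19, 2), (2, 17, -16), (-16, 15, 3), (3, 15, -16), (-16, 17, 2), (2, 19, -7), (-7, 9, 12), … (8 more)
river cycle of g (length 18): (6, 15, -8), (-8, 17, 4), (4, 15, -12), (-12, 9, 7), (7, 19, -2), (-2, 17, 16), (16, 15, -3), (-3, 15, 16), (16, 17, -2), (-2, 19, 7), … (8 more)
cycles differ ⇒ inequivalent

no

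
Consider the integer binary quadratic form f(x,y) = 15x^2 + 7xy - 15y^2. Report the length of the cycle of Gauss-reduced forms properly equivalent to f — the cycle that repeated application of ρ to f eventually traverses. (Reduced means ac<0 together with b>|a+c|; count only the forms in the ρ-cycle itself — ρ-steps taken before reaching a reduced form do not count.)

D = 949, ⌊√D⌋ = 30
river: ρ → (-15,23,7)
river: ρ → (7,19,-21)
river: ρ → (-21,23,5)
river: ρ → (5,27,-11)
river: ρ → (-11,17,15)
river: ρ → (15,13,-13)
river: ρ → (-13,13,15)
river: ρ → (15,17,-11)
river: ρ → (-11,27,5)
river: ρ → (5,23,-21)
river: ρ → (-21,19,7)
river: ρ → (7,23,-15)
river: ρ → (-15,7,15)
river: ρ → (15,23,-7)
river: ρ → (-7,19,21)
river: ρ → (21,23,-5)
river: ρ → (-5,27,11)
river: ρ → (11,17,-15)
river: ρ → (-15,13,13)
river: ρ → (13,13,-15)
river: ρ → (-15,17,11)
river: ρ → (11,27,-5)
river: ρ → (-5,23,21)
river: ρ → (21,19,-7)
river: ρ → (-7,23,15)
river: ρ → (15,7,-15)
ρ-cycle length = 26 (tail of 0 descent steps not counted)

26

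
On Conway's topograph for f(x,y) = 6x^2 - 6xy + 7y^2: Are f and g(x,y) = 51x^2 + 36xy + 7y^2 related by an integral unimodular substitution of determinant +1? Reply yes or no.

D₁ = -132, D₂ = -132
f: translate: b→6 (≡-6 mod 12), so (6,-6,7)→(6,6,7)
f: reduced (well bottom): (6,6,7) with a≤c, −a<b≤a
g: flip: (51,36,7)→(7,-36,51)
g: translate: b→6 (≡-36 mod 14), so (7,-36,51)→(7,6,6)
g: flip: (7,6,6)→(6,-6,7)
g: translate: b→6 (≡-6 mod 12), so (6,-6,7)→(6,6,7)
g: reduced (well bottom): (6,6,7) with a≤c, −a<b≤a
reduced forms (6, 6, 7) vs (6, 6, 7) ⇒ equivalent

yes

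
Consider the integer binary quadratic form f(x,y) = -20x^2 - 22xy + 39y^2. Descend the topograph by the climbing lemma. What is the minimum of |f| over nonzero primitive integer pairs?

descent: ρ → (39,22,-20)  [lands on river]
river: ρ → (-20,58,3)
river: ρ → (3,56,-39)
river: ρ → (-39,22,20)
river: ρ → (20,58,-3)
river: ρ → (-3,56,39)
closes: descent 1, river 6
min |a| on river = 3

3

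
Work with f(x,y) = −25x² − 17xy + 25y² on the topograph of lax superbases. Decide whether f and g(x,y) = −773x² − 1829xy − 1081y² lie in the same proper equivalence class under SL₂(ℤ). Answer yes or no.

D₁ = 2789, D₂ = 2789
river cycle of f (length 26): (25, 17, -25), (-25, 33, 17), (17, 35, -23), (-23, 11, 29), (29, 47, -5), (-5, 43, 47), (47, 51, -1), (-1, 51, 47), (47, 43, -5), (-5, 47, 29), … (16 more)
river cycle of g (length 26): (-25, 33, 17), (17, 35, -23), (-23, 11, 29), (29, 47, -5), (-5, 43, 47), (47, 51, -1), (-1, 51, 47), (47, 43, -5), (-5, 47, 29), (29, 11, -23), … (16 more)
cycles coincide ⇒ equivalent

yes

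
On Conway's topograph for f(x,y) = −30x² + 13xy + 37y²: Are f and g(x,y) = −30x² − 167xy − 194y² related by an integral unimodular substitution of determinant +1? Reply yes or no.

D₁ = 4609, D₂ = 4609
river cycle of f (length 94): (37, 61, -6), (-6, 59, 47), (47, 35, -18), (-18, 37, 45), (45, 53, -10), (-10, 67, 3), (3, 65, -32), (-32, 63, 5), (5, 67, -6), (-6, 65, 16), … (84 more)
river cycle of g (length 94): (-30, 13, 37), (37, 61, -6), (-6, 59, 47), (47, 35, -18), (-18, 37, 45), (45, 53, -10), (-10, 67, 3), (3, 65, -32), (-32, 63, 5), (5, 67, -6), … (84 more)
cycles coincide ⇒ equivalent

yes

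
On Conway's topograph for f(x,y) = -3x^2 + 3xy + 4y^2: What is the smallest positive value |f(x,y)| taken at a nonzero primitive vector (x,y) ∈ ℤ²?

river: ρ → (4,5,-2)
river: ρ → (-2,7,1)
river: ρ → (1,7,-2)
river: ρ → (-2,5,4)
river: ρ → (4,3,-3)
river: ρ → (-3,3,4)
closes: descent 0, river 6
min |a| on river = 1

1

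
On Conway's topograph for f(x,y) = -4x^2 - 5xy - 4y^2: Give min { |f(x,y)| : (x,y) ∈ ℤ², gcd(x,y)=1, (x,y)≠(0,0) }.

translate: b→-3 (≡5 mod 8), so (4,5,4)→(4,-3,3)
flip: (4,-3,3)→(3,3,4)
reduced (well bottom): (3,3,4) with a≤c, −a<b≤a
well minimum |f| = |-3| = 3 (negative-definite)

3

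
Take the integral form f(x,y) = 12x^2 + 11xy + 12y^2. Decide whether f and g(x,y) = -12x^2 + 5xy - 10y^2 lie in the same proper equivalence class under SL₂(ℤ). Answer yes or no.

D₁ = -455, D₂ = -455
f: reduced (well bottom): (12,11,12) with a≤c, −a<b≤a
g is negative-definite; reduce −g:
−g: flip: (12,-5,10)→(10,5,12)
−g: reduced (well bottom): (10,5,12) with a≤c, −a<b≤a
flip sign back: reduced form of g is (-10,-5,-12)
reduced forms (12, 11, 12) vs (-10, -5, -12) ⇒ inequivalent

no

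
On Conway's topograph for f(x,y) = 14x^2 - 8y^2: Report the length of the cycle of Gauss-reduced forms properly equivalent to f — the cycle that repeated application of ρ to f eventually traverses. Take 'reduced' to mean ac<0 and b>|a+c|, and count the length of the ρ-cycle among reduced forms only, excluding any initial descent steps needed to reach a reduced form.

D = 448, ⌊√D⌋ = 21
descent: ρ → (-8,16,6)  [lands on river]
river: ρ → (6,20,-2)
river: ρ → (-2,20,6)
river: ρ → (6,16,-8)
ρ-cycle length = 4 (tail of 1 descent step not counted)

4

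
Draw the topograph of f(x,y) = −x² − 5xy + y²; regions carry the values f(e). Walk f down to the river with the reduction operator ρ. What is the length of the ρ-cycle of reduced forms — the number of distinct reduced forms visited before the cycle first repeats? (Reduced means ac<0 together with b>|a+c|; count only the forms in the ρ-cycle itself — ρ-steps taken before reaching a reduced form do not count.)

D = 29, ⌊√D⌋ = 5
descent: ρ → (1,5,-1)  [lands on river]
river: ρ → (-1,5,1)
ρ-cycle length = 2 (tail of 1 descent step not counted)

2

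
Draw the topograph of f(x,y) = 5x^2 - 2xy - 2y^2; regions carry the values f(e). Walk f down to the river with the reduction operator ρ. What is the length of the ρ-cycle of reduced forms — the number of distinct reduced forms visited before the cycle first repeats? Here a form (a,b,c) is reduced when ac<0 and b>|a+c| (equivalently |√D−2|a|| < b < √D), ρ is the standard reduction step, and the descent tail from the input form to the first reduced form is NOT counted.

D = 44, ⌊√D⌋ = 6
descent: ρ → (-2,6,1)  [lands on river]
river: ρ → (1,6,-2)
ρ-cycle length = 2 (tail of 1 descent step not counted)

2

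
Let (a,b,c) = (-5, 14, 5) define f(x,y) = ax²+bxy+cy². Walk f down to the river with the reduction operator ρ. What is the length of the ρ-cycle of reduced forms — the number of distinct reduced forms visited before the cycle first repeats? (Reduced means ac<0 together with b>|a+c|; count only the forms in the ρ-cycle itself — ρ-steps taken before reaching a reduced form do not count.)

D = 296, ⌊√D⌋ = 17
river: ρ → (5,16,-2)
river: ρ → (-2,16,5)
river: ρ → (5,14,-5)
river: ρ → (-5,16,2)
river: ρ → (2,16,-5)
river: ρ → (-5,14,5)
ρ-cycle length = 6 (tail of 0 descent steps not counted)

6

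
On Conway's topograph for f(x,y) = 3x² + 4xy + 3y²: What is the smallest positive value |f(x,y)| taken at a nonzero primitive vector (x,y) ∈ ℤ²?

translate: b→-2 (≡4 mod 6), so (3,4,3)→(3,-2,2)
flip: (3,-2,2)→(2,2,3)
reduced (well bottom): (2,2,3) with a≤c, −a<b≤a
well minimum = a = 2

2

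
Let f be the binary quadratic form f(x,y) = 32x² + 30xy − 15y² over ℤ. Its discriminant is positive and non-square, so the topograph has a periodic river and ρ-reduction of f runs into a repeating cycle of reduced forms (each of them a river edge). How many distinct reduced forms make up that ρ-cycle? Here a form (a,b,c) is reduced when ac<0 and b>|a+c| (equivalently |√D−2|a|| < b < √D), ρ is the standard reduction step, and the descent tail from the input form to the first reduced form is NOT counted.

D = 2820, ⌊√D⌋ = 53
river: ρ → (-15,30,32)
river: ρ → (32,34,-13)
river: ρ → (-13,44,17)
river: ρ → (17,24,-33)
river: ρ → (-33,42,8)
river: ρ → (8,38,-43)
river: ρ → (-43,48,3)
river: ρ → (3,48,-43)
river: ρ → (-43,38,8)
river: ρ → (8,42,-33)
river: ρ → (-33,24,17)
river: ρ → (17,44,-13)
river: ρ → (-13,34,32)
river: ρ → (32,30,-15)
ρ-cycle length = 14 (tail of 0 descent steps not counted)

14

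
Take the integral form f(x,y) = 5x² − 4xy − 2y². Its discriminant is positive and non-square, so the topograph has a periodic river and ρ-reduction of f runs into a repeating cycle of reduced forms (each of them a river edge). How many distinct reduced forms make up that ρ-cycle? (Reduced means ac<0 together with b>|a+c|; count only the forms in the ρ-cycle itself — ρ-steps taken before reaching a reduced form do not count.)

D = 56, ⌊√D⌋ = 7
descent: ρ → (-2,4,5)  [lands on river]
river: ρ → (5,6,-1)
river: ρ → (-1,6,5)
river: ρ → (5,4,-2)
ρ-cycle length = 4 (tail of 1 descent step not counted)

4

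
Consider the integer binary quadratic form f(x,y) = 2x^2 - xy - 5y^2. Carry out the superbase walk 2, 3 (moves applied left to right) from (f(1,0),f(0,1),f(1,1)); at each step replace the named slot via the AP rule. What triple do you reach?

start (2,-5,-4) = (f(1,0),f(0,1),f(1,1))
replace slot 2: 2·(2+(-4)) − (-5) = 1 → (2,1,-4)
replace slot 3: 2·(2+1) − (-4) = 10 → (2,1,10)

2,1,10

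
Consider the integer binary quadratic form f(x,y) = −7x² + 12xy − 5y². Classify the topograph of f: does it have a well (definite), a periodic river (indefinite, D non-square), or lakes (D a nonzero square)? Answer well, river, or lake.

D = b²−4ac = 12² − 4·(-7)·(-5) = 4
D = 2² is a perfect square ⇒ form factors over ℤ ⇒ lakes

lake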